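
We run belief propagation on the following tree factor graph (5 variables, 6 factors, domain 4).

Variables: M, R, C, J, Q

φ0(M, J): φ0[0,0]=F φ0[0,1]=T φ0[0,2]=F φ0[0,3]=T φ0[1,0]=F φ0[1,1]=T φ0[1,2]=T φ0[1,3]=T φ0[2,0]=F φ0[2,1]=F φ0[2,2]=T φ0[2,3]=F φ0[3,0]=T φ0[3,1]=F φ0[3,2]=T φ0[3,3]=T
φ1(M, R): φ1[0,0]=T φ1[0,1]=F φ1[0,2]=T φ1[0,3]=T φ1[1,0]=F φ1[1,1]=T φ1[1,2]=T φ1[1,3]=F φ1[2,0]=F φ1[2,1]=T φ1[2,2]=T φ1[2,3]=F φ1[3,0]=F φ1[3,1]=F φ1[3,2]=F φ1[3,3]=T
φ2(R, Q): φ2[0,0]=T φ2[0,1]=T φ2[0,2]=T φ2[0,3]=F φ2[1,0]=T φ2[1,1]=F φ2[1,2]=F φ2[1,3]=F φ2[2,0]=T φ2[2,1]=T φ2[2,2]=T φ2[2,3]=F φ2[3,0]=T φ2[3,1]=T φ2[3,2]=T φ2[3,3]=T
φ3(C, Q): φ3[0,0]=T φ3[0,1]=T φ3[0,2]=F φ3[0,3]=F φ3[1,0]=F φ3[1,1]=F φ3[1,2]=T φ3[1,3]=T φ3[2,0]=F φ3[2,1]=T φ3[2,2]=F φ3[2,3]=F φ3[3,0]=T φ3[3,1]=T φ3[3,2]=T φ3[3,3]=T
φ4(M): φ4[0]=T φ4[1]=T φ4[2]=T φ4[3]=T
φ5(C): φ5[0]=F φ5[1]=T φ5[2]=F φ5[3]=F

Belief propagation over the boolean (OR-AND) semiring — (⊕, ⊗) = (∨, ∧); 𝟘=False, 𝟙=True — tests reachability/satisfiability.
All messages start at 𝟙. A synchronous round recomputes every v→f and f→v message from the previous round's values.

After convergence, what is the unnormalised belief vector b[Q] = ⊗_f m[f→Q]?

init: all messages = 𝟙 over 4 values
r1 m[φ0→M] = [T, T, T, T]
r1 m[φ0→J] = [T, T, T, T]
r1 m[φ1→M] = [T, T, T, T]
r1 m[φ1→R] = [T, T, T, T]
r1 m[φ2→R] = [T, T, T, T]
r1 m[φ2→Q] = [T, T, T, T]
r1 m[φ3→C] = [T, T, T, T]
r1 m[φ3→Q] = [T, T, T, T]
r1 m[φ4→M] = [T, T, T, T]
r1 m[φ5→C] = [F, T, F, F]
r1 m[M→φ0] = [T, T, T, T]
r1 m[M→φ1] = [T, T, T, T]
r1 m[M→φ4] = [T, T, T, T]
r1 m[R→φ1] = [T, T, T, T]
r1 m[R→φ2] = [T, T, T, T]
r1 m[C→φ3] = [T, T, T, T]
r1 m[C→φ5] = [T, T, T, T]
r1 m[J→φ0] = [T, T, T, T]
r1 m[Q→φ2] = [T, T, T, T]
r1 m[Q→φ3] = [T, T, T, T]
r2 m[φ0→M] = [T, T, T, T]
r2 m[φ0→J] = [T, T, T, T]
r2 m[φ1→M] = [T, T, T, T]
r2 m[φ1→R] = [T, T, T, T]
r2 m[φ2→R] = [T, T, T, T]
r2 m[φ2→Q] = [T, T, T, T]
r2 m[φ3→C] = [T, T, T, T]
r2 m[φ3→Q] = [T, T, T, T]
r2 m[φ4→M] = [T, T, T, T]
r2 m[φ5→C] = [F, T, F, F]
r2 m[M→φ0] = [T, T, T, T]
r2 m[M→φ1] = [T, T, T, T]
r2 m[M→φ4] = [T, T, T, T]
r2 m[R→φ1] = [T, T, T, T]
r2 m[R→φ2] = [T, T, T, T]
r2 m[C→φ3] = [F, T, F, F]
r2 m[C→φ5] = [T, T, T, T]
r2 m[J→φ0] = [T, T, T, T]
r2 m[Q→φ2] = [T, T, T, T]
r2 m[Q→φ3] = [T, T, T, T]
r3 m[φ0→M] = [T, T, T, T]
r3 m[φ0→J] = [T, T, T, T]
r3 m[φ1→M] = [T, T, T, T]
r3 m[φ1→R] = [T, T, T, T]
r3 m[φ2→R] = [T, T, T, T]
r3 m[φ2→Q] = [T, T, T, T]
r3 m[φ3→C] = [T, T, T, T]
r3 m[φ3→Q] = [F, F, T, T]
r3 m[φ4→M] = [T, T, T, T]
r3 m[φ5→C] = [F, T, F, F]
r3 m[M→φ0] = [T, T, T, T]
r3 m[M→φ1] = [T, T, T, T]
r3 m[M→φ4] = [T, T, T, T]
r3 m[R→φ1] = [T, T, T, T]
r3 m[R→φ2] = [T, T, T, T]
r3 m[C→φ3] = [F, T, F, F]
r3 m[C→φ5] = [T, T, T, T]
r3 m[J→φ0] = [T, T, T, T]
r3 m[Q→φ2] = [T, T, T, T]
r3 m[Q→φ3] = [T, T, T, T]
r4 m[φ0→M] = [T, T, T, T]
r4 m[φ0→J] = [T, T, T, T]
r4 m[φ1→M] = [T, T, T, T]
r4 m[φ1→R] = [T, T, T, T]
r4 m[φ2→R] = [T, T, T, T]
r4 m[φ2→Q] = [T, T, T, T]
r4 m[φ3→C] = [T, T, T, T]
r4 m[φ3→Q] = [F, F, T, T]
r4 m[φ4→M] = [T, T, T, T]
r4 m[φ5→C] = [F, T, F, F]
r4 m[M→φ0] = [T, T, T, T]
r4 m[M→φ1] = [T, T, T, T]
r4 m[M→φ4] = [T, T, T, T]
r4 m[R→φ1] = [T, T, T, T]
r4 m[R→φ2] = [T, T, T, T]
r4 m[C→φ3] = [F, T, F, F]
r4 m[C→φ5] = [T, T, T, T]
r4 m[J→φ0] = [T, T, T, T]
r4 m[Q→φ2] = [F, F, T, T]
r4 m[Q→φ3] = [T, T, T, T]
r5 m[φ0→M] = [T, T, T, T]
r5 m[φ0→J] = [T, T, T, T]
r5 m[φ1→M] = [T, T, T, T]
r5 m[φ1→R] = [T, T, T, T]
r5 m[φ2→R] = [T, F, T, T]
r5 m[φ2→Q] = [T, T, T, T]
r5 m[φ3→C] = [T, T, T, T]
r5 m[φ3→Q] = [F, F, T, T]
r5 m[φ4→M] = [T, T, T, T]
r5 m[φ5→C] = [F, T, F, F]
r5 m[M→φ0] = [T, T, T, T]
r5 m[M→φ1] = [T, T, T, T]
r5 m[M→φ4] = [T, T, T, T]
r5 m[R→φ1] = [T, T, T, T]
r5 m[R→φ2] = [T, T, T, T]
r5 m[C→φ3] = [F, T, F, F]
r5 m[C→φ5] = [T, T, T, T]
r5 m[J→φ0] = [T, T, T, T]
r5 m[Q→φ2] = [F, F, T, T]
r5 m[Q→φ3] = [T, T, T, T]
r6 m[φ0→M] = [T, T, T, T]
r6 m[φ0→J] = [T, T, T, T]
r6 m[φ1→M] = [T, T, T, T]
r6 m[φ1→R] = [T, T, T, T]
r6 m[φ2→R] = [T, F, T, T]
r6 m[φ2→Q] = [T, T, T, T]
r6 m[φ3→C] = [T, T, T, T]
r6 m[φ3→Q] = [F, F, T, T]
r6 m[φ4→M] = [T, T, T, T]
r6 m[φ5→C] = [F, T, F, F]
r6 m[M→φ0] = [T, T, T, T]
r6 m[M→φ1] = [T, T, T, T]
r6 m[M→φ4] = [T, T, T, T]
r6 m[R→φ1] = [T, F, T, T]
r6 m[R→φ2] = [T, T, T, T]
r6 m[C→φ3] = [F, T, F, F]
r6 m[C→φ5] = [T, T, T, T]
r6 m[J→φ0] = [T, T, T, T]
r6 m[Q→φ2] = [F, F, T, T]
r6 m[Q→φ3] = [T, T, T, T]
r7 m[φ0→M] = [T, T, T, T]
r7 m[φ0→J] = [T, T, T, T]
r7 m[φ1→M] = [T, T, T, T]
r7 m[φ1→R] = [T, T, T, T]
r7 m[φ2→R] = [T, F, T, T]
r7 m[φ2→Q] = [T, T, T, T]
r7 m[φ3→C] = [T, T, T, T]
r7 m[φ3→Q] = [F, F, T, T]
r7 m[φ4→M] = [T, T, T, T]
r7 m[φ5→C] = [F, T, F, F]
r7 m[M→φ0] = [T, T, T, T]
r7 m[M→φ1] = [T, T, T, T]
r7 m[M→φ4] = [T, T, T, T]
r7 m[R→φ1] = [T, F, T, T]
r7 m[R→φ2] = [T, T, T, T]
r7 m[C→φ3] = [F, T, F, F]
r7 m[C→φ5] = [T, T, T, T]
r7 m[J→φ0] = [T, T, T, T]
r7 m[Q→φ2] = [F, F, T, T]
r7 m[Q→φ3] = [T, T, T, T]
fixed point reached at round 7
b[Q] = ⊗ incoming = [F, F, T, T]

b[Q] = [F, F, T, T]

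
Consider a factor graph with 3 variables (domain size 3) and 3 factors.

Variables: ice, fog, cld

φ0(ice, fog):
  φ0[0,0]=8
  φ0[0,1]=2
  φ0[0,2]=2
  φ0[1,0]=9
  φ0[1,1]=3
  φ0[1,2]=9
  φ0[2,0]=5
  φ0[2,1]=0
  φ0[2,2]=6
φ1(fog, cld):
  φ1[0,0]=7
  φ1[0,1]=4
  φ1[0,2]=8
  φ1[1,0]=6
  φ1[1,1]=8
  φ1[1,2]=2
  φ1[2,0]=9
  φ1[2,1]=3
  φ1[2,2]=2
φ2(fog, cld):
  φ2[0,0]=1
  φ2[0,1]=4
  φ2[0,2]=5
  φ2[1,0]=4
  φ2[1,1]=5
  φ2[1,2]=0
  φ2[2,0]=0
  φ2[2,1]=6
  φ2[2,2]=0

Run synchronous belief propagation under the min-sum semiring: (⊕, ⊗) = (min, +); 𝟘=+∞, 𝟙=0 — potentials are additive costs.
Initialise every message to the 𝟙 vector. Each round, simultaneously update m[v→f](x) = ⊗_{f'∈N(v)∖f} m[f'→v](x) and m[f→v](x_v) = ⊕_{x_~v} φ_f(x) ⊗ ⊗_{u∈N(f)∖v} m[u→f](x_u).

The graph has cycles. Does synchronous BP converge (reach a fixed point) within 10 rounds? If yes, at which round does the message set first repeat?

NOT CONVERGED within 10 rounds

init: all messages = 𝟙 over 3 values
r1 m[φ0→ice] = [2, 3, 0]
r1 m[φ0→fog] = [5, 0, 2]
r1 m[φ1→fog] = [4, 2, 2]
r1 m[φ1→cld] = [6, 3, 2]
r1 m[φ2→fog] = [1, 0, 0]
r1 m[φ2→cld] = [0, 4, 0]
r1 m[ice→φ0] = [0, 0, 0]
r1 m[fog→φ0] = [0, 0, 0]
r1 m[fog→φ1] = [0, 0, 0]
r1 m[fog→φ2] = [0, 0, 0]
r1 m[cld→φ1] = [0, 0, 0]
r1 m[cld→φ2] = [0, 0, 0]
r2 m[φ0→ice] = [2, 3, 0]
r2 m[φ0→fog] = [5, 0, 2]
r2 m[φ1→fog] = [4, 2, 2]
r2 m[φ1→cld] = [6, 3, 2]
r2 m[φ2→fog] = [1, 0, 0]
r2 m[φ2→cld] = [0, 4, 0]
r2 m[ice→φ0] = [0, 0, 0]
r2 m[fog→φ0] = [5, 2, 2]
r2 m[fog→φ1] = [6, 0, 2]
r2 m[fog→φ2] = [9, 2, 4]
r2 m[cld→φ1] = [0, 4, 0]
r2 m[cld→φ2] = [6, 3, 2]
r3 m[φ0→ice] = [4, 5, 2]
r3 m[φ0→fog] = [5, 0, 2]
r3 m[φ1→fog] = [7, 2, 2]
r3 m[φ1→cld] = [6, 5, 2]
r3 m[φ2→fog] = [7, 2, 2]
r3 m[φ2→cld] = [4, 7, 2]
r3 m[ice→φ0] = [0, 0, 0]
r3 m[fog→φ0] = [5, 2, 2]
r3 m[fog→φ1] = [6, 0, 2]
r3 m[fog→φ2] = [9, 2, 4]
r3 m[cld→φ1] = [0, 4, 0]
r3 m[cld→φ2] = [6, 3, 2]
r4 m[φ0→ice] = [4, 5, 2]
r4 m[φ0→fog] = [5, 0, 2]
r4 m[φ1→fog] = [7, 2, 2]
r4 m[φ1→cld] = [6, 5, 2]
r4 m[φ2→fog] = [7, 2, 2]
r4 m[φ2→cld] = [4, 7, 2]
r4 m[ice→φ0] = [0, 0, 0]
r4 m[fog→φ0] = [14, 4, 4]
r4 m[fog→φ1] = [12, 2, 4]
r4 m[fog→φ2] = [12, 2, 4]
r4 m[cld→φ1] = [4, 7, 2]
r4 m[cld→φ2] = [6, 5, 2]
r5 m[φ0→ice] = [6, 7, 4]
r5 m[φ0→fog] = [5, 0, 2]
r5 m[φ1→fog] = [10, 4, 4]
r5 m[φ1→cld] = [8, 7, 4]
r5 m[φ2→fog] = [7, 2, 2]
r5 m[φ2→cld] = [4, 7, 2]
r5 m[ice→φ0] = [0, 0, 0]
r5 m[fog→φ0] = [14, 4, 4]
r5 m[fog→φ1] = [12, 2, 4]
r5 m[fog→φ2] = [12, 2, 4]
r5 m[cld→φ1] = [4, 7, 2]
r5 m[cld→φ2] = [6, 5, 2]
r6 m[φ0→ice] = [6, 7, 4]
r6 m[φ0→fog] = [5, 0, 2]
r6 m[φ1→fog] = [10, 4, 4]
r6 m[φ1→cld] = [8, 7, 4]
r6 m[φ2→fog] = [7, 2, 2]
r6 m[φ2→cld] = [4, 7, 2]
r6 m[ice→φ0] = [0, 0, 0]
r6 m[fog→φ0] = [17, 6, 6]
r6 m[fog→φ1] = [12, 2, 4]
r6 m[fog→φ2] = [15, 4, 6]
r6 m[cld→φ1] = [4, 7, 2]
r6 m[cld→φ2] = [8, 7, 4]
r7 m[φ0→ice] = [8, 9, 6]
r7 m[φ0→fog] = [5, 0, 2]
r7 m[φ1→fog] = [10, 4, 4]
r7 m[φ1→cld] = [8, 7, 4]
r7 m[φ2→fog] = [9, 4, 4]
r7 m[φ2→cld] = [6, 9, 4]
r7 m[ice→φ0] = [0, 0, 0]
r7 m[fog→φ0] = [17, 6, 6]
r7 m[fog→φ1] = [12, 2, 4]
r7 m[fog→φ2] = [15, 4, 6]
r7 m[cld→φ1] = [4, 7, 2]
r7 m[cld→φ2] = [8, 7, 4]
r8 m[φ0→ice] = [8, 9, 6]
r8 m[φ0→fog] = [5, 0, 2]
r8 m[φ1→fog] = [10, 4, 4]
r8 m[φ1→cld] = [8, 7, 4]
r8 m[φ2→fog] = [9, 4, 4]
r8 m[φ2→cld] = [6, 9, 4]
r8 m[ice→φ0] = [0, 0, 0]
r8 m[fog→φ0] = [19, 8, 8]
r8 m[fog→φ1] = [14, 4, 6]
r8 m[fog→φ2] = [15, 4, 6]
r8 m[cld→φ1] = [6, 9, 4]
r8 m[cld→φ2] = [8, 7, 4]
r9 m[φ0→ice] = [10, 11, 8]
r9 m[φ0→fog] = [5, 0, 2]
r9 m[φ1→fog] = [12, 6, 6]
r9 m[φ1→cld] = [10, 9, 6]
r9 m[φ2→fog] = [9, 4, 4]
r9 m[φ2→cld] = [6, 9, 4]
r9 m[ice→φ0] = [0, 0, 0]
r9 m[fog→φ0] = [19, 8, 8]
r9 m[fog→φ1] = [14, 4, 6]
r9 m[fog→φ2] = [15, 4, 6]
r9 m[cld→φ1] = [6, 9, 4]
r9 m[cld→φ2] = [8, 7, 4]
r10 m[φ0→ice] = [10, 11, 8]
r10 m[φ0→fog] = [5, 0, 2]
r10 m[φ1→fog] = [12, 6, 6]
r10 m[φ1→cld] = [10, 9, 6]
r10 m[φ2→fog] = [9, 4, 4]
r10 m[φ2→cld] = [6, 9, 4]
r10 m[ice→φ0] = [0, 0, 0]
r10 m[fog→φ0] = [21, 10, 10]
r10 m[fog→φ1] = [14, 4, 6]
r10 m[fog→φ2] = [17, 6, 8]
r10 m[cld→φ1] = [6, 9, 4]
r10 m[cld→φ2] = [10, 9, 6]
no fixed point within 10 rounds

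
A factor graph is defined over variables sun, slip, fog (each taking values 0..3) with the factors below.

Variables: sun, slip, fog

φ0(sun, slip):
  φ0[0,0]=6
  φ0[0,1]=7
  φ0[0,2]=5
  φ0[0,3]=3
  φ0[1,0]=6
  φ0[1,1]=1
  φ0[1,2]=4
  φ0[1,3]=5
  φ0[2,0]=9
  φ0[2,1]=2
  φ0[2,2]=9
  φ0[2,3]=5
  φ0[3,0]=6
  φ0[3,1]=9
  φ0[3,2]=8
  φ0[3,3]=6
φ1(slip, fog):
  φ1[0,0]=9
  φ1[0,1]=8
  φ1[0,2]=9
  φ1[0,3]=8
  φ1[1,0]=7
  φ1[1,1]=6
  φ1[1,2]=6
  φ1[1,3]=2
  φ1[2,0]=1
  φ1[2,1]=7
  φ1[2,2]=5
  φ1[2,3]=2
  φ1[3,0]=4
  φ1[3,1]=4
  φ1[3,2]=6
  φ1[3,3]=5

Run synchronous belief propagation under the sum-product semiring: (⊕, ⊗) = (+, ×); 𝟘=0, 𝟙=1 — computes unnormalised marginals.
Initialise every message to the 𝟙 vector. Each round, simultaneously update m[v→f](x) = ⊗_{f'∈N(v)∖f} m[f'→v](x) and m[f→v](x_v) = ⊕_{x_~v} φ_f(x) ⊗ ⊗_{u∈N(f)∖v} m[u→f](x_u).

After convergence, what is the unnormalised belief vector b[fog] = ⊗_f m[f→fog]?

init: all messages = 𝟙 over 4 values
r1 m[φ0→sun] = [21, 16, 25, 29]
r1 m[φ0→slip] = [27, 19, 26, 19]
r1 m[φ1→slip] = [34, 21, 15, 19]
r1 m[φ1→fog] = [21, 25, 26, 17]
r1 m[sun→φ0] = [1, 1, 1, 1]
r1 m[slip→φ0] = [1, 1, 1, 1]
r1 m[slip→φ1] = [1, 1, 1, 1]
r1 m[fog→φ1] = [1, 1, 1, 1]
r2 m[φ0→sun] = [21, 16, 25, 29]
r2 m[φ0→slip] = [27, 19, 26, 19]
r2 m[φ1→slip] = [34, 21, 15, 19]
r2 m[φ1→fog] = [21, 25, 26, 17]
r2 m[sun→φ0] = [1, 1, 1, 1]
r2 m[slip→φ0] = [34, 21, 15, 19]
r2 m[slip→φ1] = [27, 19, 26, 19]
r2 m[fog→φ1] = [1, 1, 1, 1]
r3 m[φ0→sun] = [483, 380, 578, 627]
r3 m[φ0→slip] = [27, 19, 26, 19]
r3 m[φ1→slip] = [34, 21, 15, 19]
r3 m[φ1→fog] = [478, 588, 601, 401]
r3 m[sun→φ0] = [1, 1, 1, 1]
r3 m[slip→φ0] = [34, 21, 15, 19]
r3 m[slip→φ1] = [27, 19, 26, 19]
r3 m[fog→φ1] = [1, 1, 1, 1]
r4 m[φ0→sun] = [483, 380, 578, 627]
r4 m[φ0→slip] = [27, 19, 26, 19]
r4 m[φ1→slip] = [34, 21, 15, 19]
r4 m[φ1→fog] = [478, 588, 601, 401]
r4 m[sun→φ0] = [1, 1, 1, 1]
r4 m[slip→φ0] = [34, 21, 15, 19]
r4 m[slip→φ1] = [27, 19, 26, 19]
r4 m[fog→φ1] = [1, 1, 1, 1]
fixed point reached at round 4
b[fog] = ⊗ incoming = [478, 588, 601, 401]

b[fog] = [478, 588, 601, 401]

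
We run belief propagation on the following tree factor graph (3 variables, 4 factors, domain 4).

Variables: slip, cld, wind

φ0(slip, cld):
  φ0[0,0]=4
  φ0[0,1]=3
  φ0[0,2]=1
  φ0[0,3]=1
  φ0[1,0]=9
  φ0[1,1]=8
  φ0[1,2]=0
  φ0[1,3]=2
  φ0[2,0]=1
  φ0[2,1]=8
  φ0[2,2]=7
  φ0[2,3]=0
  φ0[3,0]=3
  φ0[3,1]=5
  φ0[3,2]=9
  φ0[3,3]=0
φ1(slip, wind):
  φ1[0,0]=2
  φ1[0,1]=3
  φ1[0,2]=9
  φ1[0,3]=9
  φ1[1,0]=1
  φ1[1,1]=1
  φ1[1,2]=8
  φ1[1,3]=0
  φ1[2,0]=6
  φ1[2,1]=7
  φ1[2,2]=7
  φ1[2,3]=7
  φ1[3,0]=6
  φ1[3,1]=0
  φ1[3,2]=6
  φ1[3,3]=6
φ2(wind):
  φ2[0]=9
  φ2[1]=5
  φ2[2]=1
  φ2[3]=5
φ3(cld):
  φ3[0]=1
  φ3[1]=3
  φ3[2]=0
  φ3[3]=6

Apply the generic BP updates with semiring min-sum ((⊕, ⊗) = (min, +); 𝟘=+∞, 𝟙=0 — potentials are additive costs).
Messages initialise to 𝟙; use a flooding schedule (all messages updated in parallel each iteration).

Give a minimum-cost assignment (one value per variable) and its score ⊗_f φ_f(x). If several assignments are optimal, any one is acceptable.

assignment: (slip=1, cld=2, wind=3); score = 5

init: all messages = 𝟙 over 4 values
r1 m[φ0→slip] = [1, 0, 0, 0]
r1 m[φ0→cld] = [1, 3, 0, 0]
r1 m[φ1→slip] = [2, 0, 6, 0]
r1 m[φ1→wind] = [1, 0, 6, 0]
r1 m[φ2→wind] = [9, 5, 1, 5]
r1 m[φ3→cld] = [1, 3, 0, 6]
r1 m[slip→φ0] = [0, 0, 0, 0]
r1 m[slip→φ1] = [0, 0, 0, 0]
r1 m[cld→φ0] = [0, 0, 0, 0]
r1 m[cld→φ3] = [0, 0, 0, 0]
r1 m[wind→φ1] = [0, 0, 0, 0]
r1 m[wind→φ2] = [0, 0, 0, 0]
r2 m[φ0→slip] = [1, 0, 0, 0]
r2 m[φ0→cld] = [1, 3, 0, 0]
r2 m[φ1→slip] = [2, 0, 6, 0]
r2 m[φ1→wind] = [1, 0, 6, 0]
r2 m[φ2→wind] = [9, 5, 1, 5]
r2 m[φ3→cld] = [1, 3, 0, 6]
r2 m[slip→φ0] = [2, 0, 6, 0]
r2 m[slip→φ1] = [1, 0, 0, 0]
r2 m[cld→φ0] = [1, 3, 0, 6]
r2 m[cld→φ3] = [1, 3, 0, 0]
r2 m[wind→φ1] = [9, 5, 1, 5]
r2 m[wind→φ2] = [1, 0, 6, 0]
r3 m[φ0→slip] = [1, 0, 2, 4]
r3 m[φ0→cld] = [3, 5, 0, 0]
r3 m[φ1→slip] = [8, 5, 8, 5]
r3 m[φ1→wind] = [1, 0, 6, 0]
r3 m[φ2→wind] = [9, 5, 1, 5]
r3 m[φ3→cld] = [1, 3, 0, 6]
r3 m[slip→φ0] = [2, 0, 6, 0]
r3 m[slip→φ1] = [1, 0, 0, 0]
r3 m[cld→φ0] = [1, 3, 0, 6]
r3 m[cld→φ3] = [1, 3, 0, 0]
r3 m[wind→φ1] = [9, 5, 1, 5]
r3 m[wind→φ2] = [1, 0, 6, 0]
r4 m[φ0→slip] = [1, 0, 2, 4]
r4 m[φ0→cld] = [3, 5, 0, 0]
r4 m[φ1→slip] = [8, 5, 8, 5]
r4 m[φ1→wind] = [1, 0, 6, 0]
r4 m[φ2→wind] = [9, 5, 1, 5]
r4 m[φ3→cld] = [1, 3, 0, 6]
r4 m[slip→φ0] = [8, 5, 8, 5]
r4 m[slip→φ1] = [1, 0, 2, 4]
r4 m[cld→φ0] = [1, 3, 0, 6]
r4 m[cld→φ3] = [3, 5, 0, 0]
r4 m[wind→φ1] = [9, 5, 1, 5]
r4 m[wind→φ2] = [1, 0, 6, 0]
r5 m[φ0→slip] = [1, 0, 2, 4]
r5 m[φ0→cld] = [8, 10, 5, 5]
r5 m[φ1→slip] = [8, 5, 8, 5]
r5 m[φ1→wind] = [1, 1, 8, 0]
r5 m[φ2→wind] = [9, 5, 1, 5]
r5 m[φ3→cld] = [1, 3, 0, 6]
r5 m[slip→φ0] = [8, 5, 8, 5]
r5 m[slip→φ1] = [1, 0, 2, 4]
r5 m[cld→φ0] = [1, 3, 0, 6]
r5 m[cld→φ3] = [3, 5, 0, 0]
r5 m[wind→φ1] = [9, 5, 1, 5]
r5 m[wind→φ2] = [1, 0, 6, 0]
r6 m[φ0→slip] = [1, 0, 2, 4]
r6 m[φ0→cld] = [8, 10, 5, 5]
r6 m[φ1→slip] = [8, 5, 8, 5]
r6 m[φ1→wind] = [1, 1, 8, 0]
r6 m[φ2→wind] = [9, 5, 1, 5]
r6 m[φ3→cld] = [1, 3, 0, 6]
r6 m[slip→φ0] = [8, 5, 8, 5]
r6 m[slip→φ1] = [1, 0, 2, 4]
r6 m[cld→φ0] = [1, 3, 0, 6]
r6 m[cld→φ3] = [8, 10, 5, 5]
r6 m[wind→φ1] = [9, 5, 1, 5]
r6 m[wind→φ2] = [1, 1, 8, 0]
r7 m[φ0→slip] = [1, 0, 2, 4]
r7 m[φ0→cld] = [8, 10, 5, 5]
r7 m[φ1→slip] = [8, 5, 8, 5]
r7 m[φ1→wind] = [1, 1, 8, 0]
r7 m[φ2→wind] = [9, 5, 1, 5]
r7 m[φ3→cld] = [1, 3, 0, 6]
r7 m[slip→φ0] = [8, 5, 8, 5]
r7 m[slip→φ1] = [1, 0, 2, 4]
r7 m[cld→φ0] = [1, 3, 0, 6]
r7 m[cld→φ3] = [8, 10, 5, 5]
r7 m[wind→φ1] = [9, 5, 1, 5]
r7 m[wind→φ2] = [1, 1, 8, 0]
fixed point reached at round 7
traceback from slip: (slip=1, cld=2, wind=3), score=5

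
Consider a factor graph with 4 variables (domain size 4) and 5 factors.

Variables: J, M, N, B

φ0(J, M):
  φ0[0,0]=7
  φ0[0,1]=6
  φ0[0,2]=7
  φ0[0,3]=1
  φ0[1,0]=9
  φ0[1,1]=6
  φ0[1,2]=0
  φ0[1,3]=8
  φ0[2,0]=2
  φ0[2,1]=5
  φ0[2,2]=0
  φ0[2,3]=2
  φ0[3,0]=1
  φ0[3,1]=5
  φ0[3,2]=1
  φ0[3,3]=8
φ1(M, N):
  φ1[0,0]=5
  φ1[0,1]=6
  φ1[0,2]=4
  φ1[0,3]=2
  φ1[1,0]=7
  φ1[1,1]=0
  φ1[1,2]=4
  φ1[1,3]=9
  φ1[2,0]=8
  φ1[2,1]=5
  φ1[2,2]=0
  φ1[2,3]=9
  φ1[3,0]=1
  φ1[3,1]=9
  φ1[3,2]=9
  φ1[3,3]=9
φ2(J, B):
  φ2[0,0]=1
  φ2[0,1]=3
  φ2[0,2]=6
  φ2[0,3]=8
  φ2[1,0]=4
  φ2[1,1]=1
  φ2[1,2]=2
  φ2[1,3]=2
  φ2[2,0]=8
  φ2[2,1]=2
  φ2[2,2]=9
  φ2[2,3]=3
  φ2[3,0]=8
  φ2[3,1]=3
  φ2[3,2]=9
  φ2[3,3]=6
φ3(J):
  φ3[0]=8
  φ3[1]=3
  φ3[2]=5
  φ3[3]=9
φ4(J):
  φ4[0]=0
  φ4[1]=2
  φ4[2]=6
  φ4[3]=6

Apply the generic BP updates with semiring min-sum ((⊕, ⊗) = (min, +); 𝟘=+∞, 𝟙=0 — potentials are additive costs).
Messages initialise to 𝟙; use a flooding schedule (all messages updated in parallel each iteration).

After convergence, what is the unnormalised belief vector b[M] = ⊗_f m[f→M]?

b[M] = [17, 12, 6, 11]

init: all messages = 𝟙 over 4 values
r1 m[φ0→J] = [1, 0, 0, 1]
r1 m[φ0→M] = [1, 5, 0, 1]
r1 m[φ1→M] = [2, 0, 0, 1]
r1 m[φ1→N] = [1, 0, 0, 2]
r1 m[φ2→J] = [1, 1, 2, 3]
r1 m[φ2→B] = [1, 1, 2, 2]
r1 m[φ3→J] = [8, 3, 5, 9]
r1 m[φ4→J] = [0, 2, 6, 6]
r1 m[J→φ0] = [0, 0, 0, 0]
r1 m[J→φ2] = [0, 0, 0, 0]
r1 m[J→φ3] = [0, 0, 0, 0]
r1 m[J→φ4] = [0, 0, 0, 0]
r1 m[M→φ0] = [0, 0, 0, 0]
r1 m[M→φ1] = [0, 0, 0, 0]
r1 m[N→φ1] = [0, 0, 0, 0]
r1 m[B→φ2] = [0, 0, 0, 0]
r2 m[φ0→J] = [1, 0, 0, 1]
r2 m[φ0→M] = [1, 5, 0, 1]
r2 m[φ1→M] = [2, 0, 0, 1]
r2 m[φ1→N] = [1, 0, 0, 2]
r2 m[φ2→J] = [1, 1, 2, 3]
r2 m[φ2→B] = [1, 1, 2, 2]
r2 m[φ3→J] = [8, 3, 5, 9]
r2 m[φ4→J] = [0, 2, 6, 6]
r2 m[J→φ0] = [9, 6, 13, 18]
r2 m[J→φ2] = [9, 5, 11, 16]
r2 m[J→φ3] = [2, 3, 8, 10]
r2 m[J→φ4] = [10, 4, 7, 13]
r2 m[M→φ0] = [2, 0, 0, 1]
r2 m[M→φ1] = [1, 5, 0, 1]
r2 m[N→φ1] = [0, 0, 0, 0]
r2 m[B→φ2] = [0, 0, 0, 0]
r3 m[φ0→J] = [2, 0, 0, 1]
r3 m[φ0→M] = [15, 12, 6, 10]
r3 m[φ1→M] = [2, 0, 0, 1]
r3 m[φ1→N] = [2, 5, 0, 3]
r3 m[φ2→J] = [1, 1, 2, 3]
r3 m[φ2→B] = [9, 6, 7, 7]
r3 m[φ3→J] = [8, 3, 5, 9]
r3 m[φ4→J] = [0, 2, 6, 6]
r3 m[J→φ0] = [9, 6, 13, 18]
r3 m[J→φ2] = [9, 5, 11, 16]
r3 m[J→φ3] = [2, 3, 8, 10]
r3 m[J→φ4] = [10, 4, 7, 13]
r3 m[M→φ0] = [2, 0, 0, 1]
r3 m[M→φ1] = [1, 5, 0, 1]
r3 m[N→φ1] = [0, 0, 0, 0]
r3 m[B→φ2] = [0, 0, 0, 0]
r4 m[φ0→J] = [2, 0, 0, 1]
r4 m[φ0→M] = [15, 12, 6, 10]
r4 m[φ1→M] = [2, 0, 0, 1]
r4 m[φ1→N] = [2, 5, 0, 3]
r4 m[φ2→J] = [1, 1, 2, 3]
r4 m[φ2→B] = [9, 6, 7, 7]
r4 m[φ3→J] = [8, 3, 5, 9]
r4 m[φ4→J] = [0, 2, 6, 6]
r4 m[J→φ0] = [9, 6, 13, 18]
r4 m[J→φ2] = [10, 5, 11, 16]
r4 m[J→φ3] = [3, 3, 8, 10]
r4 m[J→φ4] = [11, 4, 7, 13]
r4 m[M→φ0] = [2, 0, 0, 1]
r4 m[M→φ1] = [15, 12, 6, 10]
r4 m[N→φ1] = [0, 0, 0, 0]
r4 m[B→φ2] = [0, 0, 0, 0]
r5 m[φ0→J] = [2, 0, 0, 1]
r5 m[φ0→M] = [15, 12, 6, 10]
r5 m[φ1→M] = [2, 0, 0, 1]
r5 m[φ1→N] = [11, 11, 6, 15]
r5 m[φ2→J] = [1, 1, 2, 3]
r5 m[φ2→B] = [9, 6, 7, 7]
r5 m[φ3→J] = [8, 3, 5, 9]
r5 m[φ4→J] = [0, 2, 6, 6]
r5 m[J→φ0] = [9, 6, 13, 18]
r5 m[J→φ2] = [10, 5, 11, 16]
r5 m[J→φ3] = [3, 3, 8, 10]
r5 m[J→φ4] = [11, 4, 7, 13]
r5 m[M→φ0] = [2, 0, 0, 1]
r5 m[M→φ1] = [15, 12, 6, 10]
r5 m[N→φ1] = [0, 0, 0, 0]
r5 m[B→φ2] = [0, 0, 0, 0]
r6 m[φ0→J] = [2, 0, 0, 1]
r6 m[φ0→M] = [15, 12, 6, 10]
r6 m[φ1→M] = [2, 0, 0, 1]
r6 m[φ1→N] = [11, 11, 6, 15]
r6 m[φ2→J] = [1, 1, 2, 3]
r6 m[φ2→B] = [9, 6, 7, 7]
r6 m[φ3→J] = [8, 3, 5, 9]
r6 m[φ4→J] = [0, 2, 6, 6]
r6 m[J→φ0] = [9, 6, 13, 18]
r6 m[J→φ2] = [10, 5, 11, 16]
r6 m[J→φ3] = [3, 3, 8, 10]
r6 m[J→φ4] = [11, 4, 7, 13]
r6 m[M→φ0] = [2, 0, 0, 1]
r6 m[M→φ1] = [15, 12, 6, 10]
r6 m[N→φ1] = [0, 0, 0, 0]
r6 m[B→φ2] = [0, 0, 0, 0]
fixed point reached at round 6
b[M] = ⊗ incoming = [17, 12, 6, 11]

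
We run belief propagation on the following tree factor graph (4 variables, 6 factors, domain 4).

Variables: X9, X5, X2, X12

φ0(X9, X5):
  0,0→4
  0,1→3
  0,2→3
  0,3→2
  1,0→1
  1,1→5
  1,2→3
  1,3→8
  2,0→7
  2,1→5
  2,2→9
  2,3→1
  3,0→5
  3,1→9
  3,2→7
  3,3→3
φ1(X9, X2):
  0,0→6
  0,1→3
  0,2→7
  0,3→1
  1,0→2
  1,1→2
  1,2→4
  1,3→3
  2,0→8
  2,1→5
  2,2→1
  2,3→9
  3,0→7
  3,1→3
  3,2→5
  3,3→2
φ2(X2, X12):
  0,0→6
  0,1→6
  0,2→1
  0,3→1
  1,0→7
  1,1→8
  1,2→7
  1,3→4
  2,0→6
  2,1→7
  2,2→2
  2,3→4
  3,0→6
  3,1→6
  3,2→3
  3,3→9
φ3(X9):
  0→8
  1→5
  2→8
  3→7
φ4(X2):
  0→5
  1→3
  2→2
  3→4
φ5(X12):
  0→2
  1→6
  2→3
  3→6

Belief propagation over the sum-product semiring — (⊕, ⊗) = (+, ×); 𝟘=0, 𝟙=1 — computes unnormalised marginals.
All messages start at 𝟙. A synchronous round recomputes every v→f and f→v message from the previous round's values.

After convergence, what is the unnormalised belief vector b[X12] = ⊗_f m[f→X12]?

b[X12] = [434844, 1362024, 272088, 820404]

init: all messages = 𝟙 over 4 values
r1 m[φ0→X9] = [12, 17, 22, 24]
r1 m[φ0→X5] = [17, 22, 22, 14]
r1 m[φ1→X9] = [17, 11, 23, 17]
r1 m[φ1→X2] = [23, 13, 17, 15]
r1 m[φ2→X2] = [14, 26, 19, 24]
r1 m[φ2→X12] = [25, 27, 13, 18]
r1 m[φ3→X9] = [8, 5, 8, 7]
r1 m[φ4→X2] = [5, 3, 2, 4]
r1 m[φ5→X12] = [2, 6, 3, 6]
r1 m[X9→φ0] = [1, 1, 1, 1]
r1 m[X9→φ1] = [1, 1, 1, 1]
r1 m[X9→φ3] = [1, 1, 1, 1]
r1 m[X5→φ0] = [1, 1, 1, 1]
r1 m[X2→φ1] = [1, 1, 1, 1]
r1 m[X2→φ2] = [1, 1, 1, 1]
r1 m[X2→φ4] = [1, 1, 1, 1]
r1 m[X12→φ2] = [1, 1, 1, 1]
r1 m[X12→φ5] = [1, 1, 1, 1]
r2 m[φ0→X9] = [12, 17, 22, 24]
r2 m[φ0→X5] = [17, 22, 22, 14]
r2 m[φ1→X9] = [17, 11, 23, 17]
r2 m[φ1→X2] = [23, 13, 17, 15]
r2 m[φ2→X2] = [14, 26, 19, 24]
r2 m[φ2→X12] = [25, 27, 13, 18]
r2 m[φ3→X9] = [8, 5, 8, 7]
r2 m[φ4→X2] = [5, 3, 2, 4]
r2 m[φ5→X12] = [2, 6, 3, 6]
r2 m[X9→φ0] = [136, 55, 184, 119]
r2 m[X9→φ1] = [96, 85, 176, 168]
r2 m[X9→φ3] = [204, 187, 506, 408]
r2 m[X5→φ0] = [1, 1, 1, 1]
r2 m[X2→φ1] = [70, 78, 38, 96]
r2 m[X2→φ2] = [115, 39, 34, 60]
r2 m[X2→φ4] = [322, 338, 323, 360]
r2 m[X12→φ2] = [2, 6, 3, 6]
r2 m[X12→φ5] = [25, 27, 13, 18]
r3 m[φ0→X9] = [12, 17, 22, 24]
r3 m[φ0→X5] = [2482, 2674, 3062, 1253]
r3 m[φ1→X9] = [1016, 736, 1852, 1106]
r3 m[φ1→X2] = [3330, 1842, 2028, 2271]
r3 m[φ2→X2] = [57, 107, 84, 111]
r3 m[φ2→X12] = [1527, 1600, 636, 947]
r3 m[φ3→X9] = [8, 5, 8, 7]
r3 m[φ4→X2] = [5, 3, 2, 4]
r3 m[φ5→X12] = [2, 6, 3, 6]
r3 m[X9→φ0] = [136, 55, 184, 119]
r3 m[X9→φ1] = [96, 85, 176, 168]
r3 m[X9→φ3] = [204, 187, 506, 408]
r3 m[X5→φ0] = [1, 1, 1, 1]
r3 m[X2→φ1] = [70, 78, 38, 96]
r3 m[X2→φ2] = [115, 39, 34, 60]
r3 m[X2→φ4] = [322, 338, 323, 360]
r3 m[X12→φ2] = [2, 6, 3, 6]
r3 m[X12→φ5] = [25, 27, 13, 18]
r4 m[φ0→X9] = [12, 17, 22, 24]
r4 m[φ0→X5] = [2482, 2674, 3062, 1253]
r4 m[φ1→X9] = [1016, 736, 1852, 1106]
r4 m[φ1→X2] = [3330, 1842, 2028, 2271]
r4 m[φ2→X2] = [57, 107, 84, 111]
r4 m[φ2→X12] = [1527, 1600, 636, 947]
r4 m[φ3→X9] = [8, 5, 8, 7]
r4 m[φ4→X2] = [5, 3, 2, 4]
r4 m[φ5→X12] = [2, 6, 3, 6]
r4 m[X9→φ0] = [8128, 3680, 14816, 7742]
r4 m[X9→φ1] = [96, 85, 176, 168]
r4 m[X9→φ3] = [12192, 12512, 40744, 26544]
r4 m[X5→φ0] = [1, 1, 1, 1]
r4 m[X2→φ1] = [285, 321, 168, 444]
r4 m[X2→φ2] = [16650, 5526, 4056, 9084]
r4 m[X2→φ4] = [189810, 197094, 170352, 252081]
r4 m[X12→φ2] = [2, 6, 3, 6]
r4 m[X12→φ5] = [1527, 1600, 636, 947]
r5 m[φ0→X9] = [12, 17, 22, 24]
r5 m[φ0→X5] = [178614, 186542, 222962, 83738]
r5 m[φ1→X9] = [4293, 3216, 8049, 4686]
r5 m[φ1→X2] = [3330, 1842, 2028, 2271]
r5 m[φ2→X2] = [57, 107, 84, 111]
r5 m[φ2→X12] = [217422, 227004, 90696, 136734]
r5 m[φ3→X9] = [8, 5, 8, 7]
r5 m[φ4→X2] = [5, 3, 2, 4]
r5 m[φ5→X12] = [2, 6, 3, 6]
r5 m[X9→φ0] = [8128, 3680, 14816, 7742]
r5 m[X9→φ1] = [96, 85, 176, 168]
r5 m[X9→φ3] = [12192, 12512, 40744, 26544]
r5 m[X5→φ0] = [1, 1, 1, 1]
r5 m[X2→φ1] = [285, 321, 168, 444]
r5 m[X2→φ2] = [16650, 5526, 4056, 9084]
r5 m[X2→φ4] = [189810, 197094, 170352, 252081]
r5 m[X12→φ2] = [2, 6, 3, 6]
r5 m[X12→φ5] = [1527, 1600, 636, 947]
r6 m[φ0→X9] = [12, 17, 22, 24]
r6 m[φ0→X5] = [178614, 186542, 222962, 83738]
r6 m[φ1→X9] = [4293, 3216, 8049, 4686]
r6 m[φ1→X2] = [3330, 1842, 2028, 2271]
r6 m[φ2→X2] = [57, 107, 84, 111]
r6 m[φ2→X12] = [217422, 227004, 90696, 136734]
r6 m[φ3→X9] = [8, 5, 8, 7]
r6 m[φ4→X2] = [5, 3, 2, 4]
r6 m[φ5→X12] = [2, 6, 3, 6]
r6 m[X9→φ0] = [34344, 16080, 64392, 32802]
r6 m[X9→φ1] = [96, 85, 176, 168]
r6 m[X9→φ3] = [51516, 54672, 177078, 112464]
r6 m[X5→φ0] = [1, 1, 1, 1]
r6 m[X2→φ1] = [285, 321, 168, 444]
r6 m[X2→φ2] = [16650, 5526, 4056, 9084]
r6 m[X2→φ4] = [189810, 197094, 170352, 252081]
r6 m[X12→φ2] = [2, 6, 3, 6]
r6 m[X12→φ5] = [217422, 227004, 90696, 136734]
r7 m[φ0→X9] = [12, 17, 22, 24]
r7 m[φ0→X5] = [768210, 800610, 960414, 360126]
r7 m[φ1→X9] = [4293, 3216, 8049, 4686]
r7 m[φ1→X2] = [3330, 1842, 2028, 2271]
r7 m[φ2→X2] = [57, 107, 84, 111]
r7 m[φ2→X12] = [217422, 227004, 90696, 136734]
r7 m[φ3→X9] = [8, 5, 8, 7]
r7 m[φ4→X2] = [5, 3, 2, 4]
r7 m[φ5→X12] = [2, 6, 3, 6]
r7 m[X9→φ0] = [34344, 16080, 64392, 32802]
r7 m[X9→φ1] = [96, 85, 176, 168]
r7 m[X9→φ3] = [51516, 54672, 177078, 112464]
r7 m[X5→φ0] = [1, 1, 1, 1]
r7 m[X2→φ1] = [285, 321, 168, 444]
r7 m[X2→φ2] = [16650, 5526, 4056, 9084]
r7 m[X2→φ4] = [189810, 197094, 170352, 252081]
r7 m[X12→φ2] = [2, 6, 3, 6]
r7 m[X12→φ5] = [217422, 227004, 90696, 136734]
r8 m[φ0→X9] = [12, 17, 22, 24]
r8 m[φ0→X5] = [768210, 800610, 960414, 360126]
r8 m[φ1→X9] = [4293, 3216, 8049, 4686]
r8 m[φ1→X2] = [3330, 1842, 2028, 2271]
r8 m[φ2→X2] = [57, 107, 84, 111]
r8 m[φ2→X12] = [217422, 227004, 90696, 136734]
r8 m[φ3→X9] = [8, 5, 8, 7]
r8 m[φ4→X2] = [5, 3, 2, 4]
r8 m[φ5→X12] = [2, 6, 3, 6]
r8 m[X9→φ0] = [34344, 16080, 64392, 32802]
r8 m[X9→φ1] = [96, 85, 176, 168]
r8 m[X9→φ3] = [51516, 54672, 177078, 112464]
r8 m[X5→φ0] = [1, 1, 1, 1]
r8 m[X2→φ1] = [285, 321, 168, 444]
r8 m[X2→φ2] = [16650, 5526, 4056, 9084]
r8 m[X2→φ4] = [189810, 197094, 170352, 252081]
r8 m[X12→φ2] = [2, 6, 3, 6]
r8 m[X12→φ5] = [217422, 227004, 90696, 136734]
fixed point reached at round 8
b[X12] = ⊗ incoming = [434844, 1362024, 272088, 820404]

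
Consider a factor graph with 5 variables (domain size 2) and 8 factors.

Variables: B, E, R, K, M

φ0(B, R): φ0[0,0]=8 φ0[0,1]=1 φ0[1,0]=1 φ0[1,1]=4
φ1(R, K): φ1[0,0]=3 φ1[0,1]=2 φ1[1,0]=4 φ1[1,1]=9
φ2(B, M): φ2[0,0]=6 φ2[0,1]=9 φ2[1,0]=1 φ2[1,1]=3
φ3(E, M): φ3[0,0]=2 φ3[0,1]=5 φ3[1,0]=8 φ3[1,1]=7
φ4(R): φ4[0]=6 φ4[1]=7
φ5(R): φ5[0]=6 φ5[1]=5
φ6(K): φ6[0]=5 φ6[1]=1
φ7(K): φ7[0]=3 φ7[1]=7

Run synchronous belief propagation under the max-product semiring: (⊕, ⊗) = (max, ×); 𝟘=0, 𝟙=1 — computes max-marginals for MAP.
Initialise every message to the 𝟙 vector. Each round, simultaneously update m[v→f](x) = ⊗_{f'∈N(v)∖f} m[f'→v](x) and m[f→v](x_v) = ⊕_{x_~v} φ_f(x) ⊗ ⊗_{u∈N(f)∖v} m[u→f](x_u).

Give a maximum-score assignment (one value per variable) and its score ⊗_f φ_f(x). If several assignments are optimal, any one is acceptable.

init: all messages = 𝟙 over 2 values
r1 m[φ0→B] = [8, 4]
r1 m[φ0→R] = [8, 4]
r1 m[φ1→R] = [3, 9]
r1 m[φ1→K] = [4, 9]
r1 m[φ2→B] = [9, 3]
r1 m[φ2→M] = [6, 9]
r1 m[φ3→E] = [5, 8]
r1 m[φ3→M] = [8, 7]
r1 m[φ4→R] = [6, 7]
r1 m[φ5→R] = [6, 5]
r1 m[φ6→K] = [5, 1]
r1 m[φ7→K] = [3, 7]
r1 m[B→φ0] = [1, 1]
r1 m[B→φ2] = [1, 1]
r1 m[E→φ3] = [1, 1]
r1 m[R→φ0] = [1, 1]
r1 m[R→φ1] = [1, 1]
r1 m[R→φ4] = [1, 1]
r1 m[R→φ5] = [1, 1]
r1 m[K→φ1] = [1, 1]
r1 m[K→φ6] = [1, 1]
r1 m[K→φ7] = [1, 1]
r1 m[M→φ2] = [1, 1]
r1 m[M→φ3] = [1, 1]
r2 m[φ0→B] = [8, 4]
r2 m[φ0→R] = [8, 4]
r2 m[φ1→R] = [3, 9]
r2 m[φ1→K] = [4, 9]
r2 m[φ2→B] = [9, 3]
r2 m[φ2→M] = [6, 9]
r2 m[φ3→E] = [5, 8]
r2 m[φ3→M] = [8, 7]
r2 m[φ4→R] = [6, 7]
r2 m[φ5→R] = [6, 5]
r2 m[φ6→K] = [5, 1]
r2 m[φ7→K] = [3, 7]
r2 m[B→φ0] = [9, 3]
r2 m[B→φ2] = [8, 4]
r2 m[E→φ3] = [1, 1]
r2 m[R→φ0] = [108, 315]
r2 m[R→φ1] = [288, 140]
r2 m[R→φ4] = [144, 180]
r2 m[R→φ5] = [144, 252]
r2 m[K→φ1] = [15, 7]
r2 m[K→φ6] = [12, 63]
r2 m[K→φ7] = [20, 9]
r2 m[M→φ2] = [8, 7]
r2 m[M→φ3] = [6, 9]
r3 m[φ0→B] = [864, 1260]
r3 m[φ0→R] = [72, 12]
r3 m[φ1→R] = [45, 63]
r3 m[φ1→K] = [864, 1260]
r3 m[φ2→B] = [63, 21]
r3 m[φ2→M] = [48, 72]
r3 m[φ3→E] = [45, 63]
r3 m[φ3→M] = [8, 7]
r3 m[φ4→R] = [6, 7]
r3 m[φ5→R] = [6, 5]
r3 m[φ6→K] = [5, 1]
r3 m[φ7→K] = [3, 7]
r3 m[B→φ0] = [9, 3]
r3 m[B→φ2] = [8, 4]
r3 m[E→φ3] = [1, 1]
r3 m[R→φ0] = [108, 315]
r3 m[R→φ1] = [288, 140]
r3 m[R→φ4] = [144, 180]
r3 m[R→φ5] = [144, 252]
r3 m[K→φ1] = [15, 7]
r3 m[K→φ6] = [12, 63]
r3 m[K→φ7] = [20, 9]
r3 m[M→φ2] = [8, 7]
r3 m[M→φ3] = [6, 9]
r4 m[φ0→B] = [864, 1260]
r4 m[φ0→R] = [72, 12]
r4 m[φ1→R] = [45, 63]
r4 m[φ1→K] = [864, 1260]
r4 m[φ2→B] = [63, 21]
r4 m[φ2→M] = [48, 72]
r4 m[φ3→E] = [45, 63]
r4 m[φ3→M] = [8, 7]
r4 m[φ4→R] = [6, 7]
r4 m[φ5→R] = [6, 5]
r4 m[φ6→K] = [5, 1]
r4 m[φ7→K] = [3, 7]
r4 m[B→φ0] = [63, 21]
r4 m[B→φ2] = [864, 1260]
r4 m[E→φ3] = [1, 1]
r4 m[R→φ0] = [1620, 2205]
r4 m[R→φ1] = [2592, 420]
r4 m[R→φ4] = [19440, 3780]
r4 m[R→φ5] = [19440, 5292]
r4 m[K→φ1] = [15, 7]
r4 m[K→φ6] = [2592, 8820]
r4 m[K→φ7] = [4320, 1260]
r4 m[M→φ2] = [8, 7]
r4 m[M→φ3] = [48, 72]
r5 m[φ0→B] = [12960, 8820]
r5 m[φ0→R] = [504, 84]
r5 m[φ1→R] = [45, 63]
r5 m[φ1→K] = [7776, 5184]
r5 m[φ2→B] = [63, 21]
r5 m[φ2→M] = [5184, 7776]
r5 m[φ3→E] = [360, 504]
r5 m[φ3→M] = [8, 7]
r5 m[φ4→R] = [6, 7]
r5 m[φ5→R] = [6, 5]
r5 m[φ6→K] = [5, 1]
r5 m[φ7→K] = [3, 7]
r5 m[B→φ0] = [63, 21]
r5 m[B→φ2] = [864, 1260]
r5 m[E→φ3] = [1, 1]
r5 m[R→φ0] = [1620, 2205]
r5 m[R→φ1] = [2592, 420]
r5 m[R→φ4] = [19440, 3780]
r5 m[R→φ5] = [19440, 5292]
r5 m[K→φ1] = [15, 7]
r5 m[K→φ6] = [2592, 8820]
r5 m[K→φ7] = [4320, 1260]
r5 m[M→φ2] = [8, 7]
r5 m[M→φ3] = [48, 72]
r6 m[φ0→B] = [12960, 8820]
r6 m[φ0→R] = [504, 84]
r6 m[φ1→R] = [45, 63]
r6 m[φ1→K] = [7776, 5184]
r6 m[φ2→B] = [63, 21]
r6 m[φ2→M] = [5184, 7776]
r6 m[φ3→E] = [360, 504]
r6 m[φ3→M] = [8, 7]
r6 m[φ4→R] = [6, 7]
r6 m[φ5→R] = [6, 5]
r6 m[φ6→K] = [5, 1]
r6 m[φ7→K] = [3, 7]
r6 m[B→φ0] = [63, 21]
r6 m[B→φ2] = [12960, 8820]
r6 m[E→φ3] = [1, 1]
r6 m[R→φ0] = [1620, 2205]
r6 m[R→φ1] = [18144, 2940]
r6 m[R→φ4] = [136080, 26460]
r6 m[R→φ5] = [136080, 37044]
r6 m[K→φ1] = [15, 7]
r6 m[K→φ6] = [23328, 36288]
r6 m[K→φ7] = [38880, 5184]
r6 m[M→φ2] = [8, 7]
r6 m[M→φ3] = [5184, 7776]
r7 m[φ0→B] = [12960, 8820]
r7 m[φ0→R] = [504, 84]
r7 m[φ1→R] = [45, 63]
r7 m[φ1→K] = [54432, 36288]
r7 m[φ2→B] = [63, 21]
r7 m[φ2→M] = [77760, 116640]
r7 m[φ3→E] = [38880, 54432]
r7 m[φ3→M] = [8, 7]
r7 m[φ4→R] = [6, 7]
r7 m[φ5→R] = [6, 5]
r7 m[φ6→K] = [5, 1]
r7 m[φ7→K] = [3, 7]
r7 m[B→φ0] = [63, 21]
r7 m[B→φ2] = [12960, 8820]
r7 m[E→φ3] = [1, 1]
r7 m[R→φ0] = [1620, 2205]
r7 m[R→φ1] = [18144, 2940]
r7 m[R→φ4] = [136080, 26460]
r7 m[R→φ5] = [136080, 37044]
r7 m[K→φ1] = [15, 7]
r7 m[K→φ6] = [23328, 36288]
r7 m[K→φ7] = [38880, 5184]
r7 m[M→φ2] = [8, 7]
r7 m[M→φ3] = [5184, 7776]
r8 m[φ0→B] = [12960, 8820]
r8 m[φ0→R] = [504, 84]
r8 m[φ1→R] = [45, 63]
r8 m[φ1→K] = [54432, 36288]
r8 m[φ2→B] = [63, 21]
r8 m[φ2→M] = [77760, 116640]
r8 m[φ3→E] = [38880, 54432]
r8 m[φ3→M] = [8, 7]
r8 m[φ4→R] = [6, 7]
r8 m[φ5→R] = [6, 5]
r8 m[φ6→K] = [5, 1]
r8 m[φ7→K] = [3, 7]
r8 m[B→φ0] = [63, 21]
r8 m[B→φ2] = [12960, 8820]
r8 m[E→φ3] = [1, 1]
r8 m[R→φ0] = [1620, 2205]
r8 m[R→φ1] = [18144, 2940]
r8 m[R→φ4] = [136080, 26460]
r8 m[R→φ5] = [136080, 37044]
r8 m[K→φ1] = [15, 7]
r8 m[K→φ6] = [163296, 254016]
r8 m[K→φ7] = [272160, 36288]
r8 m[M→φ2] = [8, 7]
r8 m[M→φ3] = [77760, 116640]
r9 m[φ0→B] = [12960, 8820]
r9 m[φ0→R] = [504, 84]
r9 m[φ1→R] = [45, 63]
r9 m[φ1→K] = [54432, 36288]
r9 m[φ2→B] = [63, 21]
r9 m[φ2→M] = [77760, 116640]
r9 m[φ3→E] = [583200, 816480]
r9 m[φ3→M] = [8, 7]
r9 m[φ4→R] = [6, 7]
r9 m[φ5→R] = [6, 5]
r9 m[φ6→K] = [5, 1]
r9 m[φ7→K] = [3, 7]
r9 m[B→φ0] = [63, 21]
r9 m[B→φ2] = [12960, 8820]
r9 m[E→φ3] = [1, 1]
r9 m[R→φ0] = [1620, 2205]
r9 m[R→φ1] = [18144, 2940]
r9 m[R→φ4] = [136080, 26460]
r9 m[R→φ5] = [136080, 37044]
r9 m[K→φ1] = [15, 7]
r9 m[K→φ6] = [163296, 254016]
r9 m[K→φ7] = [272160, 36288]
r9 m[M→φ2] = [8, 7]
r9 m[M→φ3] = [77760, 116640]
r10 m[φ0→B] = [12960, 8820]
r10 m[φ0→R] = [504, 84]
r10 m[φ1→R] = [45, 63]
r10 m[φ1→K] = [54432, 36288]
r10 m[φ2→B] = [63, 21]
r10 m[φ2→M] = [77760, 116640]
r10 m[φ3→E] = [583200, 816480]
r10 m[φ3→M] = [8, 7]
r10 m[φ4→R] = [6, 7]
r10 m[φ5→R] = [6, 5]
r10 m[φ6→K] = [5, 1]
r10 m[φ7→K] = [3, 7]
r10 m[B→φ0] = [63, 21]
r10 m[B→φ2] = [12960, 8820]
r10 m[E→φ3] = [1, 1]
r10 m[R→φ0] = [1620, 2205]
r10 m[R→φ1] = [18144, 2940]
r10 m[R→φ4] = [136080, 26460]
r10 m[R→φ5] = [136080, 37044]
r10 m[K→φ1] = [15, 7]
r10 m[K→φ6] = [163296, 254016]
r10 m[K→φ7] = [272160, 36288]
r10 m[M→φ2] = [8, 7]
r10 m[M→φ3] = [77760, 116640]
fixed point reached at round 10
traceback from B: (B=0, E=1, R=0, K=0, M=1), score=816480

assignment: (B=0, E=1, R=0, K=0, M=1); score = 816480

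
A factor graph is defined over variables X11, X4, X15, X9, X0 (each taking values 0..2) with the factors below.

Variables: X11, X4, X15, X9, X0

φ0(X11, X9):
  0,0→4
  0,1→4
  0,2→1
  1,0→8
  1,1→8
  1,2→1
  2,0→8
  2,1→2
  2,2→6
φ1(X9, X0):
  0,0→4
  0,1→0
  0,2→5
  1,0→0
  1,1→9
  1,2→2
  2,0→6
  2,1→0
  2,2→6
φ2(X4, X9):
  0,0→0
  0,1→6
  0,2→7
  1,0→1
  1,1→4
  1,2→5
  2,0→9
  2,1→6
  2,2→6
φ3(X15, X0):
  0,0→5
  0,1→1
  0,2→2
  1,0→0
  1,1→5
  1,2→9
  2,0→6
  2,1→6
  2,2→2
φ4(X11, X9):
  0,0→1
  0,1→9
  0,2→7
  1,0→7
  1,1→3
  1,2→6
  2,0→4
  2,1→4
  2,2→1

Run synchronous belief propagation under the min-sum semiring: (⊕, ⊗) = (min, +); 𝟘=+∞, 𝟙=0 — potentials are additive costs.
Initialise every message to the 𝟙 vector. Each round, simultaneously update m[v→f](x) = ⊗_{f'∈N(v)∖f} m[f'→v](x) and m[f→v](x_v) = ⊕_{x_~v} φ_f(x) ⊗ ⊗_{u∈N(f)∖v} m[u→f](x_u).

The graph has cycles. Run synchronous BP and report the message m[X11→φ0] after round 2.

init: all messages = 𝟙 over 3 values
r1 m[φ0→X11] = [1, 1, 2]
r1 m[φ0→X9] = [4, 2, 1]
r1 m[φ1→X9] = [0, 0, 0]
r1 m[φ1→X0] = [0, 0, 2]
r1 m[φ2→X4] = [0, 1, 6]
r1 m[φ2→X9] = [0, 4, 5]
r1 m[φ3→X15] = [1, 0, 2]
r1 m[φ3→X0] = [0, 1, 2]
r1 m[φ4→X11] = [1, 3, 1]
r1 m[φ4→X9] = [1, 3, 1]
r1 m[X11→φ0] = [0, 0, 0]
r1 m[X11→φ4] = [0, 0, 0]
r1 m[X4→φ2] = [0, 0, 0]
r1 m[X15→φ3] = [0, 0, 0]
r1 m[X9→φ0] = [0, 0, 0]
r1 m[X9→φ1] = [0, 0, 0]
r1 m[X9→φ2] = [0, 0, 0]
r1 m[X9→φ4] = [0, 0, 0]
r1 m[X0→φ1] = [0, 0, 0]
r1 m[X0→φ3] = [0, 0, 0]
r2 m[φ0→X11] = [1, 1, 2]
r2 m[φ0→X9] = [4, 2, 1]
r2 m[φ1→X9] = [0, 0, 0]
r2 m[φ1→X0] = [0, 0, 2]
r2 m[φ2→X4] = [0, 1, 6]
r2 m[φ2→X9] = [0, 4, 5]
r2 m[φ3→X15] = [1, 0, 2]
r2 m[φ3→X0] = [0, 1, 2]
r2 m[φ4→X11] = [1, 3, 1]
r2 m[φ4→X9] = [1, 3, 1]
r2 m[X11→φ0] = [1, 3, 1]
r2 m[X11→φ4] = [1, 1, 2]
r2 m[X4→φ2] = [0, 0, 0]
r2 m[X15→φ3] = [0, 0, 0]
r2 m[X9→φ0] = [1, 7, 6]
r2 m[X9→φ1] = [5, 9, 7]
r2 m[X9→φ2] = [5, 5, 2]
r2 m[X9→φ4] = [4, 6, 6]
r2 m[X0→φ1] = [0, 1, 2]
r2 m[X0→φ3] = [0, 0, 2]

message @ round 2 = [1, 3, 1]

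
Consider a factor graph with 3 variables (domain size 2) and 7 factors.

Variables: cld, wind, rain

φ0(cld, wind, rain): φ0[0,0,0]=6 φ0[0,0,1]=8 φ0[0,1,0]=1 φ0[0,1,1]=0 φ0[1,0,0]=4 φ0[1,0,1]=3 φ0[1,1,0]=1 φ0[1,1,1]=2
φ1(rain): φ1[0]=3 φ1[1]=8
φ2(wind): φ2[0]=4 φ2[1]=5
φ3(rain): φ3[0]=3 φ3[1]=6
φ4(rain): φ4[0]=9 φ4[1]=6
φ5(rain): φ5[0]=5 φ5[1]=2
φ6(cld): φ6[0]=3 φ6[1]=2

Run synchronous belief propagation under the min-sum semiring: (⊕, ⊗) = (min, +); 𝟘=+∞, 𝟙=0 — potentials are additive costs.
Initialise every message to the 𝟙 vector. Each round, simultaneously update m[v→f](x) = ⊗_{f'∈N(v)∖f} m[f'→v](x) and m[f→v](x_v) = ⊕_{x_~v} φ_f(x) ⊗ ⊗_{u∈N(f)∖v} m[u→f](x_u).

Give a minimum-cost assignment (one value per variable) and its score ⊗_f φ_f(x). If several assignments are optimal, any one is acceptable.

assignment: (cld=1, wind=1, rain=0); score = 28

init: all messages = 𝟙 over 2 values
r1 m[φ0→cld] = [0, 1]
r1 m[φ0→wind] = [3, 0]
r1 m[φ0→rain] = [1, 0]
r1 m[φ1→rain] = [3, 8]
r1 m[φ2→wind] = [4, 5]
r1 m[φ3→rain] = [3, 6]
r1 m[φ4→rain] = [9, 6]
r1 m[φ5→rain] = [5, 2]
r1 m[φ6→cld] = [3, 2]
r1 m[cld→φ0] = [0, 0]
r1 m[cld→φ6] = [0, 0]
r1 m[wind→φ0] = [0, 0]
r1 m[wind→φ2] = [0, 0]
r1 m[rain→φ0] = [0, 0]
r1 m[rain→φ1] = [0, 0]
r1 m[rain→φ3] = [0, 0]
r1 m[rain→φ4] = [0, 0]
r1 m[rain→φ5] = [0, 0]
r2 m[φ0→cld] = [0, 1]
r2 m[φ0→wind] = [3, 0]
r2 m[φ0→rain] = [1, 0]
r2 m[φ1→rain] = [3, 8]
r2 m[φ2→wind] = [4, 5]
r2 m[φ3→rain] = [3, 6]
r2 m[φ4→rain] = [9, 6]
r2 m[φ5→rain] = [5, 2]
r2 m[φ6→cld] = [3, 2]
r2 m[cld→φ0] = [3, 2]
r2 m[cld→φ6] = [0, 1]
r2 m[wind→φ0] = [4, 5]
r2 m[wind→φ2] = [3, 0]
r2 m[rain→φ0] = [20, 22]
r2 m[rain→φ1] = [18, 14]
r2 m[rain→φ3] = [18, 16]
r2 m[rain→φ4] = [12, 16]
r2 m[rain→φ5] = [16, 20]
r3 m[φ0→cld] = [26, 26]
r3 m[φ0→wind] = [26, 23]
r3 m[φ0→rain] = [8, 8]
r3 m[φ1→rain] = [3, 8]
r3 m[φ2→wind] = [4, 5]
r3 m[φ3→rain] = [3, 6]
r3 m[φ4→rain] = [9, 6]
r3 m[φ5→rain] = [5, 2]
r3 m[φ6→cld] = [3, 2]
r3 m[cld→φ0] = [3, 2]
r3 m[cld→φ6] = [0, 1]
r3 m[wind→φ0] = [4, 5]
r3 m[wind→φ2] = [3, 0]
r3 m[rain→φ0] = [20, 22]
r3 m[rain→φ1] = [18, 14]
r3 m[rain→φ3] = [18, 16]
r3 m[rain→φ4] = [12, 16]
r3 m[rain→φ5] = [16, 20]
r4 m[φ0→cld] = [26, 26]
r4 m[φ0→wind] = [26, 23]
r4 m[φ0→rain] = [8, 8]
r4 m[φ1→rain] = [3, 8]
r4 m[φ2→wind] = [4, 5]
r4 m[φ3→rain] = [3, 6]
r4 m[φ4→rain] = [9, 6]
r4 m[φ5→rain] = [5, 2]
r4 m[φ6→cld] = [3, 2]
r4 m[cld→φ0] = [3, 2]
r4 m[cld→φ6] = [26, 26]
r4 m[wind→φ0] = [4, 5]
r4 m[wind→φ2] = [26, 23]
r4 m[rain→φ0] = [20, 22]
r4 m[rain→φ1] = [25, 22]
r4 m[rain→φ3] = [25, 24]
r4 m[rain→φ4] = [19, 24]
r4 m[rain→φ5] = [23, 28]
r5 m[φ0→cld] = [26, 26]
r5 m[φ0→wind] = [26, 23]
r5 m[φ0→rain] = [8, 8]
r5 m[φ1→rain] = [3, 8]
r5 m[φ2→wind] = [4, 5]
r5 m[φ3→rain] = [3, 6]
r5 m[φ4→rain] = [9, 6]
r5 m[φ5→rain] = [5, 2]
r5 m[φ6→cld] = [3, 2]
r5 m[cld→φ0] = [3, 2]
r5 m[cld→φ6] = [26, 26]
r5 m[wind→φ0] = [4, 5]
r5 m[wind→φ2] = [26, 23]
r5 m[rain→φ0] = [20, 22]
r5 m[rain→φ1] = [25, 22]
r5 m[rain→φ3] = [25, 24]
r5 m[rain→φ4] = [19, 24]
r5 m[rain→φ5] = [23, 28]
fixed point reached at round 5
traceback from cld: (cld=1, wind=1, rain=0), score=28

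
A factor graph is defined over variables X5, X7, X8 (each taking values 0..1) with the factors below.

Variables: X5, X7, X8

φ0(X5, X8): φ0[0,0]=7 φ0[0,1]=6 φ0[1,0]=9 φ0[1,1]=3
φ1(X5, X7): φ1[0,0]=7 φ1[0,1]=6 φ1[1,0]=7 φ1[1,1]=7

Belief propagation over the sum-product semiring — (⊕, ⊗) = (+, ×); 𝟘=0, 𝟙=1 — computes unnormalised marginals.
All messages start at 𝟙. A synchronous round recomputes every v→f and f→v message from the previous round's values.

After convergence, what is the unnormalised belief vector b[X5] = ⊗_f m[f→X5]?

b[X5] = [169, 168]

init: all messages = 𝟙 over 2 values
r1 m[φ0→X5] = [13, 12]
r1 m[φ0→X8] = [16, 9]
r1 m[φ1→X5] = [13, 14]
r1 m[φ1→X7] = [14, 13]
r1 m[X5→φ0] = [1, 1]
r1 m[X5→φ1] = [1, 1]
r1 m[X7→φ1] = [1, 1]
r1 m[X8→φ0] = [1, 1]
r2 m[φ0→X5] = [13, 12]
r2 m[φ0→X8] = [16, 9]
r2 m[φ1→X5] = [13, 14]
r2 m[φ1→X7] = [14, 13]
r2 m[X5→φ0] = [13, 14]
r2 m[X5→φ1] = [13, 12]
r2 m[X7→φ1] = [1, 1]
r2 m[X8→φ0] = [1, 1]
r3 m[φ0→X5] = [13, 12]
r3 m[φ0→X8] = [217, 120]
r3 m[φ1→X5] = [13, 14]
r3 m[φ1→X7] = [175, 162]
r3 m[X5→φ0] = [13, 14]
r3 m[X5→φ1] = [13, 12]
r3 m[X7→φ1] = [1, 1]
r3 m[X8→φ0] = [1, 1]
r4 m[φ0→X5] = [13, 12]
r4 m[φ0→X8] = [217, 120]
r4 m[φ1→X5] = [13, 14]
r4 m[φ1→X7] = [175, 162]
r4 m[X5→φ0] = [13, 14]
r4 m[X5→φ1] = [13, 12]
r4 m[X7→φ1] = [1, 1]
r4 m[X8→φ0] = [1, 1]
fixed point reached at round 4
b[X5] = ⊗ incoming = [169, 168]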